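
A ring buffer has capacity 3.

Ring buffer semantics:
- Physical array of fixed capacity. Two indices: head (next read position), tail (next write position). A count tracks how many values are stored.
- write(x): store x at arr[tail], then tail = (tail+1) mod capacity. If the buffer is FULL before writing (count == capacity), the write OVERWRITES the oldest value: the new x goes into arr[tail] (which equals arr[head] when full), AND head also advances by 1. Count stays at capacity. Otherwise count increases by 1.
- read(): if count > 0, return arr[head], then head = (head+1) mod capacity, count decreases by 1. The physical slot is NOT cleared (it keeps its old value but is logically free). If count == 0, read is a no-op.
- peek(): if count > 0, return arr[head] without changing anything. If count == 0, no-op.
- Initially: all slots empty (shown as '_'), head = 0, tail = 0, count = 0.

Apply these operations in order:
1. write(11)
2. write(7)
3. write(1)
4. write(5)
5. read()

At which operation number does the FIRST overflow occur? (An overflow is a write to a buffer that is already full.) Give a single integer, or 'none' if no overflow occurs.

Answer: 4

Derivation:
After op 1 (write(11)): arr=[11 _ _] head=0 tail=1 count=1
After op 2 (write(7)): arr=[11 7 _] head=0 tail=2 count=2
After op 3 (write(1)): arr=[11 7 1] head=0 tail=0 count=3
After op 4 (write(5)): arr=[5 7 1] head=1 tail=1 count=3
After op 5 (read()): arr=[5 7 1] head=2 tail=1 count=2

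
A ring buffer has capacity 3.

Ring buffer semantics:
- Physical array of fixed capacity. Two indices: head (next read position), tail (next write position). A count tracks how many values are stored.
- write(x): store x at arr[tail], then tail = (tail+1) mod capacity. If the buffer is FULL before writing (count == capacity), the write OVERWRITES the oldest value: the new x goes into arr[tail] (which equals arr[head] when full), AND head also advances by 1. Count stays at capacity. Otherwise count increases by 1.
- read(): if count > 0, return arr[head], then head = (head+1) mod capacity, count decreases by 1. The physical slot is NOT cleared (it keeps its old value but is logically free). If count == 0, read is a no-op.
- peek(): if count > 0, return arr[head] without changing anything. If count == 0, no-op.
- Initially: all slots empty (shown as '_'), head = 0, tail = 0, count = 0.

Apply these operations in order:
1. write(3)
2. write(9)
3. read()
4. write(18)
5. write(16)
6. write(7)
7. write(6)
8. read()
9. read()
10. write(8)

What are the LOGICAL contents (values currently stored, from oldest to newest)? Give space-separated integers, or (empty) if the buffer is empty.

After op 1 (write(3)): arr=[3 _ _] head=0 tail=1 count=1
After op 2 (write(9)): arr=[3 9 _] head=0 tail=2 count=2
After op 3 (read()): arr=[3 9 _] head=1 tail=2 count=1
After op 4 (write(18)): arr=[3 9 18] head=1 tail=0 count=2
After op 5 (write(16)): arr=[16 9 18] head=1 tail=1 count=3
After op 6 (write(7)): arr=[16 7 18] head=2 tail=2 count=3
After op 7 (write(6)): arr=[16 7 6] head=0 tail=0 count=3
After op 8 (read()): arr=[16 7 6] head=1 tail=0 count=2
After op 9 (read()): arr=[16 7 6] head=2 tail=0 count=1
After op 10 (write(8)): arr=[8 7 6] head=2 tail=1 count=2

Answer: 6 8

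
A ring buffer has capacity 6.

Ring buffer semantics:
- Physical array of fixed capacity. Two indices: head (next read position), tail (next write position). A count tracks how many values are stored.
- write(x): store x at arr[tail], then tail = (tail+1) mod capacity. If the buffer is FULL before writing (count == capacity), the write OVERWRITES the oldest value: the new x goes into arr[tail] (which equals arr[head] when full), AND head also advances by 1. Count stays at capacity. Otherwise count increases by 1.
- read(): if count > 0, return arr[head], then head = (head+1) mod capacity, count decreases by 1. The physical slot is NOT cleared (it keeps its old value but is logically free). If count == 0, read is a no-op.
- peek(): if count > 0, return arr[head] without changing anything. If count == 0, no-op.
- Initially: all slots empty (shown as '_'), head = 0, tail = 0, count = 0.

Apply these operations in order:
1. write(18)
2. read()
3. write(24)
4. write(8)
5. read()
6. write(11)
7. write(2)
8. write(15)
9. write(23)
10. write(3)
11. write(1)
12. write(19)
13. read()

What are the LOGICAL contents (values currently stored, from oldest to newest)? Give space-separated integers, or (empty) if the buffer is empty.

Answer: 15 23 3 1 19

Derivation:
After op 1 (write(18)): arr=[18 _ _ _ _ _] head=0 tail=1 count=1
After op 2 (read()): arr=[18 _ _ _ _ _] head=1 tail=1 count=0
After op 3 (write(24)): arr=[18 24 _ _ _ _] head=1 tail=2 count=1
After op 4 (write(8)): arr=[18 24 8 _ _ _] head=1 tail=3 count=2
After op 5 (read()): arr=[18 24 8 _ _ _] head=2 tail=3 count=1
After op 6 (write(11)): arr=[18 24 8 11 _ _] head=2 tail=4 count=2
After op 7 (write(2)): arr=[18 24 8 11 2 _] head=2 tail=5 count=3
After op 8 (write(15)): arr=[18 24 8 11 2 15] head=2 tail=0 count=4
After op 9 (write(23)): arr=[23 24 8 11 2 15] head=2 tail=1 count=5
After op 10 (write(3)): arr=[23 3 8 11 2 15] head=2 tail=2 count=6
After op 11 (write(1)): arr=[23 3 1 11 2 15] head=3 tail=3 count=6
After op 12 (write(19)): arr=[23 3 1 19 2 15] head=4 tail=4 count=6
After op 13 (read()): arr=[23 3 1 19 2 15] head=5 tail=4 count=5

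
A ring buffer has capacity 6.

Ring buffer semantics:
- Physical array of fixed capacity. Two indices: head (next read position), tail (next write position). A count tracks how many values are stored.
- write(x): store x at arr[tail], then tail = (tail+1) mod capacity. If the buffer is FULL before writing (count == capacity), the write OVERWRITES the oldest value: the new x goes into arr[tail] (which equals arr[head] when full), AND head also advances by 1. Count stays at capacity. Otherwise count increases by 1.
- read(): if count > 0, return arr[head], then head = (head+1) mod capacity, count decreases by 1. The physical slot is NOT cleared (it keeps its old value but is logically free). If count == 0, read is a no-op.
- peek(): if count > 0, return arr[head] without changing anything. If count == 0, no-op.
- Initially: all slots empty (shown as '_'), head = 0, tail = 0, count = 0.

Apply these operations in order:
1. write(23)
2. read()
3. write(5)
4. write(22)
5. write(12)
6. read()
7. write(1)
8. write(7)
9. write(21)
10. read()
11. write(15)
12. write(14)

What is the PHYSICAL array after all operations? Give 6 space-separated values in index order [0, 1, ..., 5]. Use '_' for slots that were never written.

After op 1 (write(23)): arr=[23 _ _ _ _ _] head=0 tail=1 count=1
After op 2 (read()): arr=[23 _ _ _ _ _] head=1 tail=1 count=0
After op 3 (write(5)): arr=[23 5 _ _ _ _] head=1 tail=2 count=1
After op 4 (write(22)): arr=[23 5 22 _ _ _] head=1 tail=3 count=2
After op 5 (write(12)): arr=[23 5 22 12 _ _] head=1 tail=4 count=3
After op 6 (read()): arr=[23 5 22 12 _ _] head=2 tail=4 count=2
After op 7 (write(1)): arr=[23 5 22 12 1 _] head=2 tail=5 count=3
After op 8 (write(7)): arr=[23 5 22 12 1 7] head=2 tail=0 count=4
After op 9 (write(21)): arr=[21 5 22 12 1 7] head=2 tail=1 count=5
After op 10 (read()): arr=[21 5 22 12 1 7] head=3 tail=1 count=4
After op 11 (write(15)): arr=[21 15 22 12 1 7] head=3 tail=2 count=5
After op 12 (write(14)): arr=[21 15 14 12 1 7] head=3 tail=3 count=6

Answer: 21 15 14 12 1 7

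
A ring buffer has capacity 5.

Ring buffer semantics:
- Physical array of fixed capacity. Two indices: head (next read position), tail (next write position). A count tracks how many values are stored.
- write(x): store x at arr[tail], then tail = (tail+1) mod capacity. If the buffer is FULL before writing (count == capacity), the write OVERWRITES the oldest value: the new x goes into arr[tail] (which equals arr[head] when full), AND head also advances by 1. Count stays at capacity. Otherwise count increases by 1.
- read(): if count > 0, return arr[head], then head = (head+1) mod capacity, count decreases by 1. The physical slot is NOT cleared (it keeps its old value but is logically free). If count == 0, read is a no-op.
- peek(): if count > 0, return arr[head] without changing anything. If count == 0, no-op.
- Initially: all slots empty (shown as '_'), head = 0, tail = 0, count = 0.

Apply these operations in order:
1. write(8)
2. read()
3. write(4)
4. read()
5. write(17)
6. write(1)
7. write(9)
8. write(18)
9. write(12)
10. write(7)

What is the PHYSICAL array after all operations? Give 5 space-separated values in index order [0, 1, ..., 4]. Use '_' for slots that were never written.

After op 1 (write(8)): arr=[8 _ _ _ _] head=0 tail=1 count=1
After op 2 (read()): arr=[8 _ _ _ _] head=1 tail=1 count=0
After op 3 (write(4)): arr=[8 4 _ _ _] head=1 tail=2 count=1
After op 4 (read()): arr=[8 4 _ _ _] head=2 tail=2 count=0
After op 5 (write(17)): arr=[8 4 17 _ _] head=2 tail=3 count=1
After op 6 (write(1)): arr=[8 4 17 1 _] head=2 tail=4 count=2
After op 7 (write(9)): arr=[8 4 17 1 9] head=2 tail=0 count=3
After op 8 (write(18)): arr=[18 4 17 1 9] head=2 tail=1 count=4
After op 9 (write(12)): arr=[18 12 17 1 9] head=2 tail=2 count=5
After op 10 (write(7)): arr=[18 12 7 1 9] head=3 tail=3 count=5

Answer: 18 12 7 1 9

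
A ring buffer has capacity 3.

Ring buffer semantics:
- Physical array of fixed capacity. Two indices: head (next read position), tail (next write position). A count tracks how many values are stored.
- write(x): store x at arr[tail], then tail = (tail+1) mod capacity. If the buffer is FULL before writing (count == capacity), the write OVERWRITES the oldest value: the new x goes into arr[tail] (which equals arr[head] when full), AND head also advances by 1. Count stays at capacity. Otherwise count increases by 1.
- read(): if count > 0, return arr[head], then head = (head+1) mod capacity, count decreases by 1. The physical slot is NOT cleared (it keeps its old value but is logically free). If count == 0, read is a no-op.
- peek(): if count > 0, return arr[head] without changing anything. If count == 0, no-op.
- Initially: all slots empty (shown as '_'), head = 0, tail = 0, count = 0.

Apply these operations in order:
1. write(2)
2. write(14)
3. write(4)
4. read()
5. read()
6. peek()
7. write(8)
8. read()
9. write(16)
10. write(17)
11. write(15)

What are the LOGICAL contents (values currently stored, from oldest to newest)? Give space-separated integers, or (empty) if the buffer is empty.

After op 1 (write(2)): arr=[2 _ _] head=0 tail=1 count=1
After op 2 (write(14)): arr=[2 14 _] head=0 tail=2 count=2
After op 3 (write(4)): arr=[2 14 4] head=0 tail=0 count=3
After op 4 (read()): arr=[2 14 4] head=1 tail=0 count=2
After op 5 (read()): arr=[2 14 4] head=2 tail=0 count=1
After op 6 (peek()): arr=[2 14 4] head=2 tail=0 count=1
After op 7 (write(8)): arr=[8 14 4] head=2 tail=1 count=2
After op 8 (read()): arr=[8 14 4] head=0 tail=1 count=1
After op 9 (write(16)): arr=[8 16 4] head=0 tail=2 count=2
After op 10 (write(17)): arr=[8 16 17] head=0 tail=0 count=3
After op 11 (write(15)): arr=[15 16 17] head=1 tail=1 count=3

Answer: 16 17 15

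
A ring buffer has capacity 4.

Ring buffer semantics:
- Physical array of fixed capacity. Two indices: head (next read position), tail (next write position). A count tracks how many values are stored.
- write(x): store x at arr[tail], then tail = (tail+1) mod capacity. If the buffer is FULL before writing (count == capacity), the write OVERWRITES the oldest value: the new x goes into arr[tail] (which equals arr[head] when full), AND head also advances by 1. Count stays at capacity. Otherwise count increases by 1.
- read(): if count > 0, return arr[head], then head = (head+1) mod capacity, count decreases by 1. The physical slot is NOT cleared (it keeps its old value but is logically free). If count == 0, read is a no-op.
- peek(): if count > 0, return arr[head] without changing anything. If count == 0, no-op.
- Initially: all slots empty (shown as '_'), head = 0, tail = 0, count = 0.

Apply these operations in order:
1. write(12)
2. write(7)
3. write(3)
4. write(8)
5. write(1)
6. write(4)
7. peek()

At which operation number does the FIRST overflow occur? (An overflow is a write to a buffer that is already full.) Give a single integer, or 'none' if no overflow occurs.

After op 1 (write(12)): arr=[12 _ _ _] head=0 tail=1 count=1
After op 2 (write(7)): arr=[12 7 _ _] head=0 tail=2 count=2
After op 3 (write(3)): arr=[12 7 3 _] head=0 tail=3 count=3
After op 4 (write(8)): arr=[12 7 3 8] head=0 tail=0 count=4
After op 5 (write(1)): arr=[1 7 3 8] head=1 tail=1 count=4
After op 6 (write(4)): arr=[1 4 3 8] head=2 tail=2 count=4
After op 7 (peek()): arr=[1 4 3 8] head=2 tail=2 count=4

Answer: 5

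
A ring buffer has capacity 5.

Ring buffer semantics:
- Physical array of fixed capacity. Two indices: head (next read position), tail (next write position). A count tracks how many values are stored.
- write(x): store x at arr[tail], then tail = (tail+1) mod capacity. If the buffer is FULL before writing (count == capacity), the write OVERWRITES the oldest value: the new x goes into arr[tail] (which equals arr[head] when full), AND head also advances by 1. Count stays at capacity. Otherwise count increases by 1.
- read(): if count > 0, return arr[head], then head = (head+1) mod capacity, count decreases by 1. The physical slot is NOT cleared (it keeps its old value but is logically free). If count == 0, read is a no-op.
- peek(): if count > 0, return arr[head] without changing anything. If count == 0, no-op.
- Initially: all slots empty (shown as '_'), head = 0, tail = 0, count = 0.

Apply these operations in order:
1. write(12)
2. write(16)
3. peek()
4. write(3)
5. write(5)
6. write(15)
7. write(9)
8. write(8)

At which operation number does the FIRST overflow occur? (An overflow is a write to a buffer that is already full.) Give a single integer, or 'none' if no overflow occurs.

Answer: 7

Derivation:
After op 1 (write(12)): arr=[12 _ _ _ _] head=0 tail=1 count=1
After op 2 (write(16)): arr=[12 16 _ _ _] head=0 tail=2 count=2
After op 3 (peek()): arr=[12 16 _ _ _] head=0 tail=2 count=2
After op 4 (write(3)): arr=[12 16 3 _ _] head=0 tail=3 count=3
After op 5 (write(5)): arr=[12 16 3 5 _] head=0 tail=4 count=4
After op 6 (write(15)): arr=[12 16 3 5 15] head=0 tail=0 count=5
After op 7 (write(9)): arr=[9 16 3 5 15] head=1 tail=1 count=5
After op 8 (write(8)): arr=[9 8 3 5 15] head=2 tail=2 count=5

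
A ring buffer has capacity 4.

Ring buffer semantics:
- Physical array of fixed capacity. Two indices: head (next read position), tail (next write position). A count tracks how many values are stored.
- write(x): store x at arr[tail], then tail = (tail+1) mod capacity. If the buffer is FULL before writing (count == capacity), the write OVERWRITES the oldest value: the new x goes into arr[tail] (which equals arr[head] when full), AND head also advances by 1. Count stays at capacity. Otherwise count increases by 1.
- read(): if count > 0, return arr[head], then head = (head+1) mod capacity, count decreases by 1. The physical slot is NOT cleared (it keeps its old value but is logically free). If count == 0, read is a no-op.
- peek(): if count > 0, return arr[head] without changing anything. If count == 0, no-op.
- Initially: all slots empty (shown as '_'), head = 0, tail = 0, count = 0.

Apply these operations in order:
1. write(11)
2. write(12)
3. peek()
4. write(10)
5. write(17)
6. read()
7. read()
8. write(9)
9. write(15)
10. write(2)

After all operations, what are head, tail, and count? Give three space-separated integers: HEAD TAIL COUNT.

After op 1 (write(11)): arr=[11 _ _ _] head=0 tail=1 count=1
After op 2 (write(12)): arr=[11 12 _ _] head=0 tail=2 count=2
After op 3 (peek()): arr=[11 12 _ _] head=0 tail=2 count=2
After op 4 (write(10)): arr=[11 12 10 _] head=0 tail=3 count=3
After op 5 (write(17)): arr=[11 12 10 17] head=0 tail=0 count=4
After op 6 (read()): arr=[11 12 10 17] head=1 tail=0 count=3
After op 7 (read()): arr=[11 12 10 17] head=2 tail=0 count=2
After op 8 (write(9)): arr=[9 12 10 17] head=2 tail=1 count=3
After op 9 (write(15)): arr=[9 15 10 17] head=2 tail=2 count=4
After op 10 (write(2)): arr=[9 15 2 17] head=3 tail=3 count=4

Answer: 3 3 4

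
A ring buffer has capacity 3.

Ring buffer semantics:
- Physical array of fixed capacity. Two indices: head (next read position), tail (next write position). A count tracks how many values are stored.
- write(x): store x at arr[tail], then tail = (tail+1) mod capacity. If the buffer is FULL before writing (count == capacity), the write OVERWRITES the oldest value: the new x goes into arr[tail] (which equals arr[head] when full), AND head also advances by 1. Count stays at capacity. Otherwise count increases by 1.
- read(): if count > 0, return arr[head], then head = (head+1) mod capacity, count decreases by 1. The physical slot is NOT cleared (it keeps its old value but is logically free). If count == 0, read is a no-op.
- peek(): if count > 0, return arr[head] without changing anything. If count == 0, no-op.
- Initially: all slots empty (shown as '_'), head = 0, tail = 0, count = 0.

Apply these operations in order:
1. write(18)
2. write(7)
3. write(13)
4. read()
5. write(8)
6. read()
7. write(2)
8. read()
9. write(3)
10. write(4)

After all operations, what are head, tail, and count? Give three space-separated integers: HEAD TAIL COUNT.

After op 1 (write(18)): arr=[18 _ _] head=0 tail=1 count=1
After op 2 (write(7)): arr=[18 7 _] head=0 tail=2 count=2
After op 3 (write(13)): arr=[18 7 13] head=0 tail=0 count=3
After op 4 (read()): arr=[18 7 13] head=1 tail=0 count=2
After op 5 (write(8)): arr=[8 7 13] head=1 tail=1 count=3
After op 6 (read()): arr=[8 7 13] head=2 tail=1 count=2
After op 7 (write(2)): arr=[8 2 13] head=2 tail=2 count=3
After op 8 (read()): arr=[8 2 13] head=0 tail=2 count=2
After op 9 (write(3)): arr=[8 2 3] head=0 tail=0 count=3
After op 10 (write(4)): arr=[4 2 3] head=1 tail=1 count=3

Answer: 1 1 3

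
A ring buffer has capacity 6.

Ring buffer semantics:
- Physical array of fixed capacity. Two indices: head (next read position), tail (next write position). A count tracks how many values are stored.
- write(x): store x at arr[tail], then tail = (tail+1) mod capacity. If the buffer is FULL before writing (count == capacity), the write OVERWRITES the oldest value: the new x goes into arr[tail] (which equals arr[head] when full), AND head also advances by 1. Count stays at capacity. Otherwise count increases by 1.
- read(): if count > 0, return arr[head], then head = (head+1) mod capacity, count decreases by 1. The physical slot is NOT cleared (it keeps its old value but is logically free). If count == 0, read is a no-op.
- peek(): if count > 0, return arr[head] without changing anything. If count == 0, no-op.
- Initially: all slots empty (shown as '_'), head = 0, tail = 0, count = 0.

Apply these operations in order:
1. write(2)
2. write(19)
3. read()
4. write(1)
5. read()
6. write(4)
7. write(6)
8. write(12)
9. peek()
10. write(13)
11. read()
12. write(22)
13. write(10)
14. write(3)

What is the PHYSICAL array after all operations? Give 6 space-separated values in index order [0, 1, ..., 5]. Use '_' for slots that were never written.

After op 1 (write(2)): arr=[2 _ _ _ _ _] head=0 tail=1 count=1
After op 2 (write(19)): arr=[2 19 _ _ _ _] head=0 tail=2 count=2
After op 3 (read()): arr=[2 19 _ _ _ _] head=1 tail=2 count=1
After op 4 (write(1)): arr=[2 19 1 _ _ _] head=1 tail=3 count=2
After op 5 (read()): arr=[2 19 1 _ _ _] head=2 tail=3 count=1
After op 6 (write(4)): arr=[2 19 1 4 _ _] head=2 tail=4 count=2
After op 7 (write(6)): arr=[2 19 1 4 6 _] head=2 tail=5 count=3
After op 8 (write(12)): arr=[2 19 1 4 6 12] head=2 tail=0 count=4
After op 9 (peek()): arr=[2 19 1 4 6 12] head=2 tail=0 count=4
After op 10 (write(13)): arr=[13 19 1 4 6 12] head=2 tail=1 count=5
After op 11 (read()): arr=[13 19 1 4 6 12] head=3 tail=1 count=4
After op 12 (write(22)): arr=[13 22 1 4 6 12] head=3 tail=2 count=5
After op 13 (write(10)): arr=[13 22 10 4 6 12] head=3 tail=3 count=6
After op 14 (write(3)): arr=[13 22 10 3 6 12] head=4 tail=4 count=6

Answer: 13 22 10 3 6 12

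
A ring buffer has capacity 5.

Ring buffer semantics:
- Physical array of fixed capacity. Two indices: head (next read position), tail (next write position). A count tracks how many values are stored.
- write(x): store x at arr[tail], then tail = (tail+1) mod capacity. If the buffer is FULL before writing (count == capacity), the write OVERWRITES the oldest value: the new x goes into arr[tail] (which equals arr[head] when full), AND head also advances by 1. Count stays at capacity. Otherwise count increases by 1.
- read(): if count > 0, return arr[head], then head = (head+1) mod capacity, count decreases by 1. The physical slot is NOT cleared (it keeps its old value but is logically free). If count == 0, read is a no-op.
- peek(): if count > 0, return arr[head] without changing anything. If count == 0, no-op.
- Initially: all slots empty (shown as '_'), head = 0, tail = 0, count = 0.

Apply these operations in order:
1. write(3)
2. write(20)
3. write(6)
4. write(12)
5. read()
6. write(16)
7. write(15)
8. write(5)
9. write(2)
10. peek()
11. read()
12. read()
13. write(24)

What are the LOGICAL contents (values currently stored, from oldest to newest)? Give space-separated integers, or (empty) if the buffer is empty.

After op 1 (write(3)): arr=[3 _ _ _ _] head=0 tail=1 count=1
After op 2 (write(20)): arr=[3 20 _ _ _] head=0 tail=2 count=2
After op 3 (write(6)): arr=[3 20 6 _ _] head=0 tail=3 count=3
After op 4 (write(12)): arr=[3 20 6 12 _] head=0 tail=4 count=4
After op 5 (read()): arr=[3 20 6 12 _] head=1 tail=4 count=3
After op 6 (write(16)): arr=[3 20 6 12 16] head=1 tail=0 count=4
After op 7 (write(15)): arr=[15 20 6 12 16] head=1 tail=1 count=5
After op 8 (write(5)): arr=[15 5 6 12 16] head=2 tail=2 count=5
After op 9 (write(2)): arr=[15 5 2 12 16] head=3 tail=3 count=5
After op 10 (peek()): arr=[15 5 2 12 16] head=3 tail=3 count=5
After op 11 (read()): arr=[15 5 2 12 16] head=4 tail=3 count=4
After op 12 (read()): arr=[15 5 2 12 16] head=0 tail=3 count=3
After op 13 (write(24)): arr=[15 5 2 24 16] head=0 tail=4 count=4

Answer: 15 5 2 24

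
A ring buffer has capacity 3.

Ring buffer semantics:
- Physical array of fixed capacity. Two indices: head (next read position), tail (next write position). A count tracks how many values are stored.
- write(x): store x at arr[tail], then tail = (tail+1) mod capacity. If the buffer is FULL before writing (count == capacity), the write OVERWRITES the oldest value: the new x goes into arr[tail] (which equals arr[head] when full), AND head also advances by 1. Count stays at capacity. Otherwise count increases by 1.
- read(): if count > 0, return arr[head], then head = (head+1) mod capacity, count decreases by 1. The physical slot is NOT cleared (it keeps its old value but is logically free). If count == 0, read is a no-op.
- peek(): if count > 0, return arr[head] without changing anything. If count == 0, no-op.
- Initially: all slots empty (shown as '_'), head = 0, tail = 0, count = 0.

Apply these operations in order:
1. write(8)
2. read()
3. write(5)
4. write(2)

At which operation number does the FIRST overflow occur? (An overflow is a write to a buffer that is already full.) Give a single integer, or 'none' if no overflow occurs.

Answer: none

Derivation:
After op 1 (write(8)): arr=[8 _ _] head=0 tail=1 count=1
After op 2 (read()): arr=[8 _ _] head=1 tail=1 count=0
After op 3 (write(5)): arr=[8 5 _] head=1 tail=2 count=1
After op 4 (write(2)): arr=[8 5 2] head=1 tail=0 count=2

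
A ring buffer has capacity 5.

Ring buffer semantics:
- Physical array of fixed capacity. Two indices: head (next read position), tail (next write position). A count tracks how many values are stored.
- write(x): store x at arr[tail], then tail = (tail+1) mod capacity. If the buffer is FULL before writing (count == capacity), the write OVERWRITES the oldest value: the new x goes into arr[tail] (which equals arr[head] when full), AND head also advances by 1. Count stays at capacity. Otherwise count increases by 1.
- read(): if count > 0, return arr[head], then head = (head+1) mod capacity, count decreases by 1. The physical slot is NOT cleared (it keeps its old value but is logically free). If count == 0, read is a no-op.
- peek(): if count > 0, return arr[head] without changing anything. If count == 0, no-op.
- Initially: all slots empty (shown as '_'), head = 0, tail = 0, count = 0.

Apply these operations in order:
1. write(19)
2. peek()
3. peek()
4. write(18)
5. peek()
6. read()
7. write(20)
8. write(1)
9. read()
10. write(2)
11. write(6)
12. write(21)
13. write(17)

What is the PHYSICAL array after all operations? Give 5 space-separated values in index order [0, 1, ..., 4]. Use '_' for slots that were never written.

After op 1 (write(19)): arr=[19 _ _ _ _] head=0 tail=1 count=1
After op 2 (peek()): arr=[19 _ _ _ _] head=0 tail=1 count=1
After op 3 (peek()): arr=[19 _ _ _ _] head=0 tail=1 count=1
After op 4 (write(18)): arr=[19 18 _ _ _] head=0 tail=2 count=2
After op 5 (peek()): arr=[19 18 _ _ _] head=0 tail=2 count=2
After op 6 (read()): arr=[19 18 _ _ _] head=1 tail=2 count=1
After op 7 (write(20)): arr=[19 18 20 _ _] head=1 tail=3 count=2
After op 8 (write(1)): arr=[19 18 20 1 _] head=1 tail=4 count=3
After op 9 (read()): arr=[19 18 20 1 _] head=2 tail=4 count=2
After op 10 (write(2)): arr=[19 18 20 1 2] head=2 tail=0 count=3
After op 11 (write(6)): arr=[6 18 20 1 2] head=2 tail=1 count=4
After op 12 (write(21)): arr=[6 21 20 1 2] head=2 tail=2 count=5
After op 13 (write(17)): arr=[6 21 17 1 2] head=3 tail=3 count=5

Answer: 6 21 17 1 2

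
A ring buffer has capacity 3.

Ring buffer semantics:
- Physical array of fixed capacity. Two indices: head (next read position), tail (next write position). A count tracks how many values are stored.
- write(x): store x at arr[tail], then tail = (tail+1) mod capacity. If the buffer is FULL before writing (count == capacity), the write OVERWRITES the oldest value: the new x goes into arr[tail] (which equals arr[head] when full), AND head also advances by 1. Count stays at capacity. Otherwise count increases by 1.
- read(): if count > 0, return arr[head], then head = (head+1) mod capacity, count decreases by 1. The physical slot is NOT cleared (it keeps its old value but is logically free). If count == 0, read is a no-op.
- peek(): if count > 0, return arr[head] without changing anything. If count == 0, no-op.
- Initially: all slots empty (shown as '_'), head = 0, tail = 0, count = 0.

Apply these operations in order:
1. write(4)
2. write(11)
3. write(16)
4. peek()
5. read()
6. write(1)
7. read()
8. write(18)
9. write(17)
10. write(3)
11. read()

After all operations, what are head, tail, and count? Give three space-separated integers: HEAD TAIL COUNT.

Answer: 2 1 2

Derivation:
After op 1 (write(4)): arr=[4 _ _] head=0 tail=1 count=1
After op 2 (write(11)): arr=[4 11 _] head=0 tail=2 count=2
After op 3 (write(16)): arr=[4 11 16] head=0 tail=0 count=3
After op 4 (peek()): arr=[4 11 16] head=0 tail=0 count=3
After op 5 (read()): arr=[4 11 16] head=1 tail=0 count=2
After op 6 (write(1)): arr=[1 11 16] head=1 tail=1 count=3
After op 7 (read()): arr=[1 11 16] head=2 tail=1 count=2
After op 8 (write(18)): arr=[1 18 16] head=2 tail=2 count=3
After op 9 (write(17)): arr=[1 18 17] head=0 tail=0 count=3
After op 10 (write(3)): arr=[3 18 17] head=1 tail=1 count=3
After op 11 (read()): arr=[3 18 17] head=2 tail=1 count=2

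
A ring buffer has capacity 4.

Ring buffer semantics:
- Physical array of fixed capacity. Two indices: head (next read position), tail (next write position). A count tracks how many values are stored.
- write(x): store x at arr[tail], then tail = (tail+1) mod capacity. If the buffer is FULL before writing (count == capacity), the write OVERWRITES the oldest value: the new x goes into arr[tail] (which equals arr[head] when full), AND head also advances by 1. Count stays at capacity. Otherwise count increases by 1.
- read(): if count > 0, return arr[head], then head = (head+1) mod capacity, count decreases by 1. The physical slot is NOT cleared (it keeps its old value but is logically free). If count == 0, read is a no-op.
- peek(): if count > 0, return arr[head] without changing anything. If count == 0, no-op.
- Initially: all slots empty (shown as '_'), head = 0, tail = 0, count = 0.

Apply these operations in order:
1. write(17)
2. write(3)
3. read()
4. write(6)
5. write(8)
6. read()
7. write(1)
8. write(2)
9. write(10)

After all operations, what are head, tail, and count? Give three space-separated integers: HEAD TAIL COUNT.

After op 1 (write(17)): arr=[17 _ _ _] head=0 tail=1 count=1
After op 2 (write(3)): arr=[17 3 _ _] head=0 tail=2 count=2
After op 3 (read()): arr=[17 3 _ _] head=1 tail=2 count=1
After op 4 (write(6)): arr=[17 3 6 _] head=1 tail=3 count=2
After op 5 (write(8)): arr=[17 3 6 8] head=1 tail=0 count=3
After op 6 (read()): arr=[17 3 6 8] head=2 tail=0 count=2
After op 7 (write(1)): arr=[1 3 6 8] head=2 tail=1 count=3
After op 8 (write(2)): arr=[1 2 6 8] head=2 tail=2 count=4
After op 9 (write(10)): arr=[1 2 10 8] head=3 tail=3 count=4

Answer: 3 3 4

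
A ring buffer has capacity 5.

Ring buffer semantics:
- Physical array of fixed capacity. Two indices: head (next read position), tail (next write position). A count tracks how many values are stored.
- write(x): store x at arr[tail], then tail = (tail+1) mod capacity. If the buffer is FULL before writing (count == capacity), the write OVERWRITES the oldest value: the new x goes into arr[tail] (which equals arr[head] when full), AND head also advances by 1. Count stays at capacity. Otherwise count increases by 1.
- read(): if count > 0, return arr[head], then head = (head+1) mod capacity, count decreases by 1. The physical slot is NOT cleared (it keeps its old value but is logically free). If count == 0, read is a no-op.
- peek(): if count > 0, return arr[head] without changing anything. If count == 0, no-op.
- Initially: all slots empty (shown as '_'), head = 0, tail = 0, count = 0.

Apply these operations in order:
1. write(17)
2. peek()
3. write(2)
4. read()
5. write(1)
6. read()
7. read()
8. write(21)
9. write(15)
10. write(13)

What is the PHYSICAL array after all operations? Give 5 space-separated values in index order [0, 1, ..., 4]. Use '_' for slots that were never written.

Answer: 13 2 1 21 15

Derivation:
After op 1 (write(17)): arr=[17 _ _ _ _] head=0 tail=1 count=1
After op 2 (peek()): arr=[17 _ _ _ _] head=0 tail=1 count=1
After op 3 (write(2)): arr=[17 2 _ _ _] head=0 tail=2 count=2
After op 4 (read()): arr=[17 2 _ _ _] head=1 tail=2 count=1
After op 5 (write(1)): arr=[17 2 1 _ _] head=1 tail=3 count=2
After op 6 (read()): arr=[17 2 1 _ _] head=2 tail=3 count=1
After op 7 (read()): arr=[17 2 1 _ _] head=3 tail=3 count=0
After op 8 (write(21)): arr=[17 2 1 21 _] head=3 tail=4 count=1
After op 9 (write(15)): arr=[17 2 1 21 15] head=3 tail=0 count=2
After op 10 (write(13)): arr=[13 2 1 21 15] head=3 tail=1 count=3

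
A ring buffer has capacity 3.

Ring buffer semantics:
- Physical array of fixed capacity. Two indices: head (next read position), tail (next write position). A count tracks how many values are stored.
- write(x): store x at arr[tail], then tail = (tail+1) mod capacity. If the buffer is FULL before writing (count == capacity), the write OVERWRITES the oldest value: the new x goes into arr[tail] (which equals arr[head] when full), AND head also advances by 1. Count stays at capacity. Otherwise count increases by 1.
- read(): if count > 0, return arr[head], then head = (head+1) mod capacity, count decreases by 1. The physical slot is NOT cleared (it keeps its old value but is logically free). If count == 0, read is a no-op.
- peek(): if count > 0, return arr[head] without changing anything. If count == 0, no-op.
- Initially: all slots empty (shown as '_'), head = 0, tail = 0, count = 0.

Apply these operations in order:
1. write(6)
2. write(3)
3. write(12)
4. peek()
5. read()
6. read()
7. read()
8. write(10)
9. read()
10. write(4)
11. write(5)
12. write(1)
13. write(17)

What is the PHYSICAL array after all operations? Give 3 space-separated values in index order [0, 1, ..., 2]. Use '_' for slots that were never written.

Answer: 1 17 5

Derivation:
After op 1 (write(6)): arr=[6 _ _] head=0 tail=1 count=1
After op 2 (write(3)): arr=[6 3 _] head=0 tail=2 count=2
After op 3 (write(12)): arr=[6 3 12] head=0 tail=0 count=3
After op 4 (peek()): arr=[6 3 12] head=0 tail=0 count=3
After op 5 (read()): arr=[6 3 12] head=1 tail=0 count=2
After op 6 (read()): arr=[6 3 12] head=2 tail=0 count=1
After op 7 (read()): arr=[6 3 12] head=0 tail=0 count=0
After op 8 (write(10)): arr=[10 3 12] head=0 tail=1 count=1
After op 9 (read()): arr=[10 3 12] head=1 tail=1 count=0
After op 10 (write(4)): arr=[10 4 12] head=1 tail=2 count=1
After op 11 (write(5)): arr=[10 4 5] head=1 tail=0 count=2
After op 12 (write(1)): arr=[1 4 5] head=1 tail=1 count=3
After op 13 (write(17)): arr=[1 17 5] head=2 tail=2 count=3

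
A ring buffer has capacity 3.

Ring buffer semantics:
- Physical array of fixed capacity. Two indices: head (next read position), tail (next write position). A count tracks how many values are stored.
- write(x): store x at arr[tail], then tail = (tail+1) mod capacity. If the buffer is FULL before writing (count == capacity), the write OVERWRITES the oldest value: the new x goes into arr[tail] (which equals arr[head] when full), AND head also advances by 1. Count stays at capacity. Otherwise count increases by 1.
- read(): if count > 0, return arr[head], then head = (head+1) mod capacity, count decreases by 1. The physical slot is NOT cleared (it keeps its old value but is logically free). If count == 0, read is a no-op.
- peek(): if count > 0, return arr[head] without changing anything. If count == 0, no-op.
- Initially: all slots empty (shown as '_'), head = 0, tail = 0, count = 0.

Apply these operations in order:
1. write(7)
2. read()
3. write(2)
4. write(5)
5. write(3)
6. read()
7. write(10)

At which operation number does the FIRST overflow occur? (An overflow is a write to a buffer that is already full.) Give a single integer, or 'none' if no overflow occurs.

After op 1 (write(7)): arr=[7 _ _] head=0 tail=1 count=1
After op 2 (read()): arr=[7 _ _] head=1 tail=1 count=0
After op 3 (write(2)): arr=[7 2 _] head=1 tail=2 count=1
After op 4 (write(5)): arr=[7 2 5] head=1 tail=0 count=2
After op 5 (write(3)): arr=[3 2 5] head=1 tail=1 count=3
After op 6 (read()): arr=[3 2 5] head=2 tail=1 count=2
After op 7 (write(10)): arr=[3 10 5] head=2 tail=2 count=3

Answer: none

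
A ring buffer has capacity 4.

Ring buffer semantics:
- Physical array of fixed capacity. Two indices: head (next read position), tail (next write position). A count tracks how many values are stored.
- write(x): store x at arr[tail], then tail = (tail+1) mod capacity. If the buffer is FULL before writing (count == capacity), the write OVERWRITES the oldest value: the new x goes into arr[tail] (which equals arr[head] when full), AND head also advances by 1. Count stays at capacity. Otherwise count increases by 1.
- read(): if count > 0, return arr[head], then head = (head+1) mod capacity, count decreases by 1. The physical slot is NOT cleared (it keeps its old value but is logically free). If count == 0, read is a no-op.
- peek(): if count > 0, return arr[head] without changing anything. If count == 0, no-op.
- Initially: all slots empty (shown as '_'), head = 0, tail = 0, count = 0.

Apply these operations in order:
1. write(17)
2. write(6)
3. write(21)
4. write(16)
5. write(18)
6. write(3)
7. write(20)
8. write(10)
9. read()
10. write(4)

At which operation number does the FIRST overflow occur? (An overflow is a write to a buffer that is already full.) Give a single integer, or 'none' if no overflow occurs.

After op 1 (write(17)): arr=[17 _ _ _] head=0 tail=1 count=1
After op 2 (write(6)): arr=[17 6 _ _] head=0 tail=2 count=2
After op 3 (write(21)): arr=[17 6 21 _] head=0 tail=3 count=3
After op 4 (write(16)): arr=[17 6 21 16] head=0 tail=0 count=4
After op 5 (write(18)): arr=[18 6 21 16] head=1 tail=1 count=4
After op 6 (write(3)): arr=[18 3 21 16] head=2 tail=2 count=4
After op 7 (write(20)): arr=[18 3 20 16] head=3 tail=3 count=4
After op 8 (write(10)): arr=[18 3 20 10] head=0 tail=0 count=4
After op 9 (read()): arr=[18 3 20 10] head=1 tail=0 count=3
After op 10 (write(4)): arr=[4 3 20 10] head=1 tail=1 count=4

Answer: 5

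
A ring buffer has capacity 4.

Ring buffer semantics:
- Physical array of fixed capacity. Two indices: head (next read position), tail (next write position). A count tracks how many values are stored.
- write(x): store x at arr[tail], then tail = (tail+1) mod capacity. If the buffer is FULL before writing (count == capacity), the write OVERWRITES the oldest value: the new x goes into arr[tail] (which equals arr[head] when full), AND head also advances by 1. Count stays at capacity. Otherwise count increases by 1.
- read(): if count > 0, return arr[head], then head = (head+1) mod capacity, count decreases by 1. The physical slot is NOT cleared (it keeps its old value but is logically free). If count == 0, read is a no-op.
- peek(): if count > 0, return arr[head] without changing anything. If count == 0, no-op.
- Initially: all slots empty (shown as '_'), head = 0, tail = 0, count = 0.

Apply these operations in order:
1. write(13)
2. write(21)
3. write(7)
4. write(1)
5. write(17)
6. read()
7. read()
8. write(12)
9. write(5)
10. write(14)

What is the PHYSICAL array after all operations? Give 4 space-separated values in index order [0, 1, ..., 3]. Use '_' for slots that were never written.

Answer: 17 12 5 14

Derivation:
After op 1 (write(13)): arr=[13 _ _ _] head=0 tail=1 count=1
After op 2 (write(21)): arr=[13 21 _ _] head=0 tail=2 count=2
After op 3 (write(7)): arr=[13 21 7 _] head=0 tail=3 count=3
After op 4 (write(1)): arr=[13 21 7 1] head=0 tail=0 count=4
After op 5 (write(17)): arr=[17 21 7 1] head=1 tail=1 count=4
After op 6 (read()): arr=[17 21 7 1] head=2 tail=1 count=3
After op 7 (read()): arr=[17 21 7 1] head=3 tail=1 count=2
After op 8 (write(12)): arr=[17 12 7 1] head=3 tail=2 count=3
After op 9 (write(5)): arr=[17 12 5 1] head=3 tail=3 count=4
After op 10 (write(14)): arr=[17 12 5 14] head=0 tail=0 count=4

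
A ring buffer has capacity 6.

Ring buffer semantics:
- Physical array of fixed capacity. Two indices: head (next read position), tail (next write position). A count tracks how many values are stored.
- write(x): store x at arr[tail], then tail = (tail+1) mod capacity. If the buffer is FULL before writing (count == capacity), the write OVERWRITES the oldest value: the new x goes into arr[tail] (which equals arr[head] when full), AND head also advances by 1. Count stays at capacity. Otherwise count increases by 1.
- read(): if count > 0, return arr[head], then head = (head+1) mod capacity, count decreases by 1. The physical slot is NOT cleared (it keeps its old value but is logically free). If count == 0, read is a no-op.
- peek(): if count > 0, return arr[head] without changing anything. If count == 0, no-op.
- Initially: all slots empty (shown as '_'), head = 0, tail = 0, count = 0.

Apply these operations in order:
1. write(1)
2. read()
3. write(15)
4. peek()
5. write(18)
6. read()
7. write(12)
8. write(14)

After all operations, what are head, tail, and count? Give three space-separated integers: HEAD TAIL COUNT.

After op 1 (write(1)): arr=[1 _ _ _ _ _] head=0 tail=1 count=1
After op 2 (read()): arr=[1 _ _ _ _ _] head=1 tail=1 count=0
After op 3 (write(15)): arr=[1 15 _ _ _ _] head=1 tail=2 count=1
After op 4 (peek()): arr=[1 15 _ _ _ _] head=1 tail=2 count=1
After op 5 (write(18)): arr=[1 15 18 _ _ _] head=1 tail=3 count=2
After op 6 (read()): arr=[1 15 18 _ _ _] head=2 tail=3 count=1
After op 7 (write(12)): arr=[1 15 18 12 _ _] head=2 tail=4 count=2
After op 8 (write(14)): arr=[1 15 18 12 14 _] head=2 tail=5 count=3

Answer: 2 5 3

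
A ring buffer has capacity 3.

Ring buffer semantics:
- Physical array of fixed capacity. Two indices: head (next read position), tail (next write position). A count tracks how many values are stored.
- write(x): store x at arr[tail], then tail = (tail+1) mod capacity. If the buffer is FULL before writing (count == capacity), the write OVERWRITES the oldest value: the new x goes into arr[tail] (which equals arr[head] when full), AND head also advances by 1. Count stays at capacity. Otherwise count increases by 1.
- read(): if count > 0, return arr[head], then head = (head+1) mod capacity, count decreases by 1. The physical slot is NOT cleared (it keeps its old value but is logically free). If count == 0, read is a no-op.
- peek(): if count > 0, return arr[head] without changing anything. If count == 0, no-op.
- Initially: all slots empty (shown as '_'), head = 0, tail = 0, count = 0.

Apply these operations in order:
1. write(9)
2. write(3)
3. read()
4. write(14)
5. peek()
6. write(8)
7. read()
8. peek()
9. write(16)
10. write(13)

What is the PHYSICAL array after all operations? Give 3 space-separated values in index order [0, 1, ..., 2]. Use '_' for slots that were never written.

Answer: 8 16 13

Derivation:
After op 1 (write(9)): arr=[9 _ _] head=0 tail=1 count=1
After op 2 (write(3)): arr=[9 3 _] head=0 tail=2 count=2
After op 3 (read()): arr=[9 3 _] head=1 tail=2 count=1
After op 4 (write(14)): arr=[9 3 14] head=1 tail=0 count=2
After op 5 (peek()): arr=[9 3 14] head=1 tail=0 count=2
After op 6 (write(8)): arr=[8 3 14] head=1 tail=1 count=3
After op 7 (read()): arr=[8 3 14] head=2 tail=1 count=2
After op 8 (peek()): arr=[8 3 14] head=2 tail=1 count=2
After op 9 (write(16)): arr=[8 16 14] head=2 tail=2 count=3
After op 10 (write(13)): arr=[8 16 13] head=0 tail=0 count=3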